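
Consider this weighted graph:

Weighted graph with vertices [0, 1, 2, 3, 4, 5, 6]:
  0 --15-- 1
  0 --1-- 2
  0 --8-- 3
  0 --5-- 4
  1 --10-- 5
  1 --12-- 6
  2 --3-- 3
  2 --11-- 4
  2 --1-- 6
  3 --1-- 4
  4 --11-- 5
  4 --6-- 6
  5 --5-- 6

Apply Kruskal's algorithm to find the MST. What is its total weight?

Applying Kruskal's algorithm (sort edges by weight, add if no cycle):
  Add (0,2) w=1
  Add (2,6) w=1
  Add (3,4) w=1
  Add (2,3) w=3
  Skip (0,4) w=5 (creates cycle)
  Add (5,6) w=5
  Skip (4,6) w=6 (creates cycle)
  Skip (0,3) w=8 (creates cycle)
  Add (1,5) w=10
  Skip (2,4) w=11 (creates cycle)
  Skip (4,5) w=11 (creates cycle)
  Skip (1,6) w=12 (creates cycle)
  Skip (0,1) w=15 (creates cycle)
MST weight = 21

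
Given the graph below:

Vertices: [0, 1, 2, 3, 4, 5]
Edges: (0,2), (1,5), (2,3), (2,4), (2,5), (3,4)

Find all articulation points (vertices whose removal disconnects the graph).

An articulation point is a vertex whose removal disconnects the graph.
Articulation points: [2, 5]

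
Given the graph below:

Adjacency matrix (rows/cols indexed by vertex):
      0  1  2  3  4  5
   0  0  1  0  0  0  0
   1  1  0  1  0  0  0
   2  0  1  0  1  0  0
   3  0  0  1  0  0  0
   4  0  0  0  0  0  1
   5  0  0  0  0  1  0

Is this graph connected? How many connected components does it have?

Checking connectivity: the graph has 2 connected component(s).
Components: [[0, 1, 2, 3], [4, 5]]. The graph is NOT connected.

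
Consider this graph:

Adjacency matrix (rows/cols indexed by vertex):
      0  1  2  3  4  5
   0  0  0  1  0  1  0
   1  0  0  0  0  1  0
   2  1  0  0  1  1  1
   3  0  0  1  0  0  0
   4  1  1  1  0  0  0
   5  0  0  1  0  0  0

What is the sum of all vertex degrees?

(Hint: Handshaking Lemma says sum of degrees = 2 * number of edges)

Count edges: 6 edges.
By Handshaking Lemma: sum of degrees = 2 * 6 = 12.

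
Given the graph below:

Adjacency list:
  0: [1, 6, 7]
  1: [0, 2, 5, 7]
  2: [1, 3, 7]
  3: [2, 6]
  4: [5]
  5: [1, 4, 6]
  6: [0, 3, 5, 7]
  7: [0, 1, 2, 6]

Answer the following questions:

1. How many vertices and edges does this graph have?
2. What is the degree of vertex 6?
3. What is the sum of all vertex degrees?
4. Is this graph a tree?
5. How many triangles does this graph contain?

Count: 8 vertices, 12 edges.
Vertex 6 has neighbors [0, 3, 5, 7], degree = 4.
Handshaking lemma: 2 * 12 = 24.
A tree on 8 vertices has 7 edges. This graph has 12 edges (5 extra). Not a tree.
Number of triangles = 3.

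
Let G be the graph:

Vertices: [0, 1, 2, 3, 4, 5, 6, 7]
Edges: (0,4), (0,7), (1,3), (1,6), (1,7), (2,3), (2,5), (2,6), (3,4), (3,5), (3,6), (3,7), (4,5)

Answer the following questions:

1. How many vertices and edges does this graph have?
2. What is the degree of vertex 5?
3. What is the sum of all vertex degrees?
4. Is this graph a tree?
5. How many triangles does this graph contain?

Count: 8 vertices, 13 edges.
Vertex 5 has neighbors [2, 3, 4], degree = 3.
Handshaking lemma: 2 * 13 = 26.
A tree on 8 vertices has 7 edges. This graph has 13 edges (6 extra). Not a tree.
Number of triangles = 5.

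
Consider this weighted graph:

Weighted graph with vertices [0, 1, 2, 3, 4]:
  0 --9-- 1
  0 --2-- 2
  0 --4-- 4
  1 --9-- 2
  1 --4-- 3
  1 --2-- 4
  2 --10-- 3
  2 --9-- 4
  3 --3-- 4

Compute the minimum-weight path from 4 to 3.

Using Dijkstra's algorithm from vertex 4:
Shortest path: 4 -> 3
Total weight: 3 = 3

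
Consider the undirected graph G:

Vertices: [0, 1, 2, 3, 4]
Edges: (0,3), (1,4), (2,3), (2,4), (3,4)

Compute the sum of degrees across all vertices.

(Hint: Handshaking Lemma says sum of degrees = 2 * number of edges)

Count edges: 5 edges.
By Handshaking Lemma: sum of degrees = 2 * 5 = 10.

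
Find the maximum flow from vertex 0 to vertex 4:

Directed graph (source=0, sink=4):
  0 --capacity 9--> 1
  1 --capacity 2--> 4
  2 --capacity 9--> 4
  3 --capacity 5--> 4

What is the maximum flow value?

Computing max flow:
  Flow on (0->1): 2/9
  Flow on (1->4): 2/2
Maximum flow = 2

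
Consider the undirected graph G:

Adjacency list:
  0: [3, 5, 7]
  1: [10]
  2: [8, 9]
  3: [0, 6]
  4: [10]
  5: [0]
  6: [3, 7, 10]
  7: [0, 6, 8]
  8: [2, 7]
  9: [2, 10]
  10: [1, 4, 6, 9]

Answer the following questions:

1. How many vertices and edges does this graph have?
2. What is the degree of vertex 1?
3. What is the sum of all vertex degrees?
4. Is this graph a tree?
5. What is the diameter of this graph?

Count: 11 vertices, 12 edges.
Vertex 1 has neighbors [10], degree = 1.
Handshaking lemma: 2 * 12 = 24.
A tree on 11 vertices has 10 edges. This graph has 12 edges (2 extra). Not a tree.
Diameter (longest shortest path) = 5.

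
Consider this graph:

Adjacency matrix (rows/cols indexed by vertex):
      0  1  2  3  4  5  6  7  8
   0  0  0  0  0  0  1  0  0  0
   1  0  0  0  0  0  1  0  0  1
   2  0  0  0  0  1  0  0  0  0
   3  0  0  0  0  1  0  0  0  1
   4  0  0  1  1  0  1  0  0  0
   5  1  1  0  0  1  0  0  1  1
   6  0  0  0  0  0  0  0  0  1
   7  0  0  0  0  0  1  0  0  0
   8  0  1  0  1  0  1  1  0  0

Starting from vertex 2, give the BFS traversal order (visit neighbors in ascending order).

BFS from vertex 2 (neighbors processed in ascending order):
Visit order: 2, 4, 3, 5, 8, 0, 1, 7, 6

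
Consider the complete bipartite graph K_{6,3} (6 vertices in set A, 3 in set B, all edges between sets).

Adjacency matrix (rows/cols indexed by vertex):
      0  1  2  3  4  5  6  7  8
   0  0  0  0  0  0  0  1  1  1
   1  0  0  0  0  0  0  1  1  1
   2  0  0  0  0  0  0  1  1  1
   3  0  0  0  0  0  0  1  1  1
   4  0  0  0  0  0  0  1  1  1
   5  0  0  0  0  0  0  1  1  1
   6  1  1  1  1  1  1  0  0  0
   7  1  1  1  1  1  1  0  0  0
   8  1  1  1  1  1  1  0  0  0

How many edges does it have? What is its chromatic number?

K_{6,3} has 6 * 3 = 18 edges.
Bipartite graphs have chromatic number 2 (color each partition differently).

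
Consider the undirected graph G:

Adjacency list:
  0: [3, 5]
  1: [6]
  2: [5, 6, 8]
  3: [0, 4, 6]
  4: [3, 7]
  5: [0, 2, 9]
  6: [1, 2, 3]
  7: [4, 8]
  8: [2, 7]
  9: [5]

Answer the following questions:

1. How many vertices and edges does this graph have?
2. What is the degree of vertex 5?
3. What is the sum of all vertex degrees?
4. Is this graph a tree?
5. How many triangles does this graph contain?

Count: 10 vertices, 11 edges.
Vertex 5 has neighbors [0, 2, 9], degree = 3.
Handshaking lemma: 2 * 11 = 22.
A tree on 10 vertices has 9 edges. This graph has 11 edges (2 extra). Not a tree.
Number of triangles = 0.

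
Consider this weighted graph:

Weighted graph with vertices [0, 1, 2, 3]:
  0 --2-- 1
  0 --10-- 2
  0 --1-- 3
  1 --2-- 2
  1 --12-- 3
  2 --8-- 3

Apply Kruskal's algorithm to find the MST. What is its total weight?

Applying Kruskal's algorithm (sort edges by weight, add if no cycle):
  Add (0,3) w=1
  Add (0,1) w=2
  Add (1,2) w=2
  Skip (2,3) w=8 (creates cycle)
  Skip (0,2) w=10 (creates cycle)
  Skip (1,3) w=12 (creates cycle)
MST weight = 5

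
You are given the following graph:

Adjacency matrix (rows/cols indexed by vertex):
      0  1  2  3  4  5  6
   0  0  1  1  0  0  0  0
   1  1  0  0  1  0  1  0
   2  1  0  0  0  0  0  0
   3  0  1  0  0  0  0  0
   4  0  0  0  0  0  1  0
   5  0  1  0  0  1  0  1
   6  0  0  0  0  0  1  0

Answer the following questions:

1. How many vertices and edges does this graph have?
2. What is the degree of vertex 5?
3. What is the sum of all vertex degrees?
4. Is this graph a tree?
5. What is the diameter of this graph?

Count: 7 vertices, 6 edges.
Vertex 5 has neighbors [1, 4, 6], degree = 3.
Handshaking lemma: 2 * 6 = 12.
A graph is a tree iff it is connected and has exactly n-1 edges. This graph is connected (all 7 vertices in one component) and has 7-1 = 6 edges. It is a tree.
Diameter (longest shortest path) = 4.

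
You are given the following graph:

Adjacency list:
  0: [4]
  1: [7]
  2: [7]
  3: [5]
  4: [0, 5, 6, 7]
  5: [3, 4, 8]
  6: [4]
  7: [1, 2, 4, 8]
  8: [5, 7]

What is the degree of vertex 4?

Vertex 4 has neighbors [0, 5, 6, 7], so deg(4) = 4.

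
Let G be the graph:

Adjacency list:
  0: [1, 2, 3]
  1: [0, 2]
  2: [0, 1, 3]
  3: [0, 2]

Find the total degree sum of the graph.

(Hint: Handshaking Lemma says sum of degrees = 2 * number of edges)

Count edges: 5 edges.
By Handshaking Lemma: sum of degrees = 2 * 5 = 10.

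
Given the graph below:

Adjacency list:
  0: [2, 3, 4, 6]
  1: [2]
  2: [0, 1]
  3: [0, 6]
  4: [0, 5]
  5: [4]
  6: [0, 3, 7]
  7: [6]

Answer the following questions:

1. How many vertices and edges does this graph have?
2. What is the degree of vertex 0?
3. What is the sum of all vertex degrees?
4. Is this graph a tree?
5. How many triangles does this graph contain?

Count: 8 vertices, 8 edges.
Vertex 0 has neighbors [2, 3, 4, 6], degree = 4.
Handshaking lemma: 2 * 8 = 16.
A tree on 8 vertices has 7 edges. This graph has 8 edges (1 extra). Not a tree.
Number of triangles = 1.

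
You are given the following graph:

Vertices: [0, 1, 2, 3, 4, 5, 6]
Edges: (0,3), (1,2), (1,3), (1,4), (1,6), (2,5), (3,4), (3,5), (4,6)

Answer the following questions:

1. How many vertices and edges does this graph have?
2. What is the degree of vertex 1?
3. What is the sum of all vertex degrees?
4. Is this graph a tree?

Count: 7 vertices, 9 edges.
Vertex 1 has neighbors [2, 3, 4, 6], degree = 4.
Handshaking lemma: 2 * 9 = 18.
A tree on 7 vertices has 6 edges. This graph has 9 edges (3 extra). Not a tree.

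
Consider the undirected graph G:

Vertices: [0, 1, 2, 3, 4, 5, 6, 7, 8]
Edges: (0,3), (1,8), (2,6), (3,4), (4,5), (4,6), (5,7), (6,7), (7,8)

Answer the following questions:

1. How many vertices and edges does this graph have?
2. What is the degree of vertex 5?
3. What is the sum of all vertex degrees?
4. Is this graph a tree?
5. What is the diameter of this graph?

Count: 9 vertices, 9 edges.
Vertex 5 has neighbors [4, 7], degree = 2.
Handshaking lemma: 2 * 9 = 18.
A tree on 9 vertices has 8 edges. This graph has 9 edges (1 extra). Not a tree.
Diameter (longest shortest path) = 6.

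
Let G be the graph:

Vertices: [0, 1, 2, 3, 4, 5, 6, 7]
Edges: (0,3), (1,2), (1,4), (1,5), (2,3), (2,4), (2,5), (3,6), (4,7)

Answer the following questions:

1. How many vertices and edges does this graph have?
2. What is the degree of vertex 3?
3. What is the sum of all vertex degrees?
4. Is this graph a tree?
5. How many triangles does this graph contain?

Count: 8 vertices, 9 edges.
Vertex 3 has neighbors [0, 2, 6], degree = 3.
Handshaking lemma: 2 * 9 = 18.
A tree on 8 vertices has 7 edges. This graph has 9 edges (2 extra). Not a tree.
Number of triangles = 2.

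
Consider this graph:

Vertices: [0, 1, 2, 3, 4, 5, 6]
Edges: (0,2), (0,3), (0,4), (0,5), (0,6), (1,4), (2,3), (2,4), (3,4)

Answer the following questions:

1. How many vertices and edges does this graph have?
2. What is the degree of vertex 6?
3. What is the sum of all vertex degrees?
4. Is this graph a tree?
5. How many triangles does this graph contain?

Count: 7 vertices, 9 edges.
Vertex 6 has neighbors [0], degree = 1.
Handshaking lemma: 2 * 9 = 18.
A tree on 7 vertices has 6 edges. This graph has 9 edges (3 extra). Not a tree.
Number of triangles = 4.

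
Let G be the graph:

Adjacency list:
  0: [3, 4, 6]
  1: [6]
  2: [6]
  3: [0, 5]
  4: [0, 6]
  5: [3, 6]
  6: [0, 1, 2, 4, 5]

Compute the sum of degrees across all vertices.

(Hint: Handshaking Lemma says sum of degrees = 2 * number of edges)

Count edges: 8 edges.
By Handshaking Lemma: sum of degrees = 2 * 8 = 16.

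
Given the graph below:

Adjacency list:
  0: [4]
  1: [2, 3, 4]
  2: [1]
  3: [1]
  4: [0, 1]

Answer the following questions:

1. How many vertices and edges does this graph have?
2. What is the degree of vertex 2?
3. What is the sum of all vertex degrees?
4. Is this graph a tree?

Count: 5 vertices, 4 edges.
Vertex 2 has neighbors [1], degree = 1.
Handshaking lemma: 2 * 4 = 8.
A graph is a tree iff it is connected and has exactly n-1 edges. This graph is connected (all 5 vertices in one component) and has 5-1 = 4 edges. It is a tree.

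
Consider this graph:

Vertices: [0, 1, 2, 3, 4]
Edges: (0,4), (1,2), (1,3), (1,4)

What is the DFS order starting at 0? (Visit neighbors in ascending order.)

DFS from vertex 0 (neighbors processed in ascending order):
Visit order: 0, 4, 1, 2, 3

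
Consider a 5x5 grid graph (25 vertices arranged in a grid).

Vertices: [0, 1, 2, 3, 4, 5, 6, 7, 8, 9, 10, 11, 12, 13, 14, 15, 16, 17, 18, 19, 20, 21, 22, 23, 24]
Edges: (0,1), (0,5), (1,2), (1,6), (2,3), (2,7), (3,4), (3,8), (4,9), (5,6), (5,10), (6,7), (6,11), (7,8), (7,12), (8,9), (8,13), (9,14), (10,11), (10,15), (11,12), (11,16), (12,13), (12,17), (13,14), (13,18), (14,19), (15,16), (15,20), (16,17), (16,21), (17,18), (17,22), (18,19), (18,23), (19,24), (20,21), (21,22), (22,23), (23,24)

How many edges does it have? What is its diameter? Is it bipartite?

A 5x5 grid has 20 vertical edges and 20 horizontal edges.
Total edges = 20 + 20 = 40.
Diameter = (5-1) + (5-1) = 8 (corner to opposite corner).
Grid graphs are bipartite (checkerboard coloring).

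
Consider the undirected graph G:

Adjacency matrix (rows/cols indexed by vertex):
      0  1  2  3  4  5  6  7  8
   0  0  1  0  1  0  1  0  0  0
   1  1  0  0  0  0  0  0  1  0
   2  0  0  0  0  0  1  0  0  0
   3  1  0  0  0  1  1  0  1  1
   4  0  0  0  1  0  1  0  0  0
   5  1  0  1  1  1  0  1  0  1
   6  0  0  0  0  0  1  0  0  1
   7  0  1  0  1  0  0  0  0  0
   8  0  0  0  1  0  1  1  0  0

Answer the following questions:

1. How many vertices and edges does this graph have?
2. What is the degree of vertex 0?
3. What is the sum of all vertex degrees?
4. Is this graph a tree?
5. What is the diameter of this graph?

Count: 9 vertices, 13 edges.
Vertex 0 has neighbors [1, 3, 5], degree = 3.
Handshaking lemma: 2 * 13 = 26.
A tree on 9 vertices has 8 edges. This graph has 13 edges (5 extra). Not a tree.
Diameter (longest shortest path) = 3.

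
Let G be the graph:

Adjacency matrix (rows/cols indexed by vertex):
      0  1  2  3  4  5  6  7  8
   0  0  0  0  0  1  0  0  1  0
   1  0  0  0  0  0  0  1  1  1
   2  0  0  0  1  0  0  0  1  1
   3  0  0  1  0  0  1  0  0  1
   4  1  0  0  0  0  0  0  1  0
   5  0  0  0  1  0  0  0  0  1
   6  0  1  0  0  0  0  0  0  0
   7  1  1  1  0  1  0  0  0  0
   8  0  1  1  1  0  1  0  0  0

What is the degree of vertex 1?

Vertex 1 has neighbors [6, 7, 8], so deg(1) = 3.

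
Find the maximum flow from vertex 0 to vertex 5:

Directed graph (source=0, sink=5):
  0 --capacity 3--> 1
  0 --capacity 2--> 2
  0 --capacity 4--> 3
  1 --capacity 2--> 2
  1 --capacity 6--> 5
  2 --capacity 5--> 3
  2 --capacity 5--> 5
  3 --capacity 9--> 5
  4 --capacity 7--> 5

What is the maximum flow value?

Computing max flow:
  Flow on (0->1): 3/3
  Flow on (0->2): 2/2
  Flow on (0->3): 4/4
  Flow on (1->5): 3/6
  Flow on (2->5): 2/5
  Flow on (3->5): 4/9
Maximum flow = 9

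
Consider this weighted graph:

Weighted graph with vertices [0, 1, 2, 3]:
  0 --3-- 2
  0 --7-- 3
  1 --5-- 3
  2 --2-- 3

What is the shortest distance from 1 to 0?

Using Dijkstra's algorithm from vertex 1:
Shortest path: 1 -> 3 -> 2 -> 0
Total weight: 5 + 2 + 3 = 10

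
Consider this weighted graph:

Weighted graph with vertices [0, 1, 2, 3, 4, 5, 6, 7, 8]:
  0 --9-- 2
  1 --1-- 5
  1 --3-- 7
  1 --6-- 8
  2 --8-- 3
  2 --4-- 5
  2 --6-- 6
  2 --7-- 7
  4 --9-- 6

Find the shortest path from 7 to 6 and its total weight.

Using Dijkstra's algorithm from vertex 7:
Shortest path: 7 -> 2 -> 6
Total weight: 7 + 6 = 13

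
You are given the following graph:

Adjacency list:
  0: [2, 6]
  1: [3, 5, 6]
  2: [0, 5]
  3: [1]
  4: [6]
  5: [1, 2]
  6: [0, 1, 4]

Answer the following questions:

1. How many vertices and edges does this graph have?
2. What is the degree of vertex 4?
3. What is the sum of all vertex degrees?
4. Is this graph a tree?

Count: 7 vertices, 7 edges.
Vertex 4 has neighbors [6], degree = 1.
Handshaking lemma: 2 * 7 = 14.
A tree on 7 vertices has 6 edges. This graph has 7 edges (1 extra). Not a tree.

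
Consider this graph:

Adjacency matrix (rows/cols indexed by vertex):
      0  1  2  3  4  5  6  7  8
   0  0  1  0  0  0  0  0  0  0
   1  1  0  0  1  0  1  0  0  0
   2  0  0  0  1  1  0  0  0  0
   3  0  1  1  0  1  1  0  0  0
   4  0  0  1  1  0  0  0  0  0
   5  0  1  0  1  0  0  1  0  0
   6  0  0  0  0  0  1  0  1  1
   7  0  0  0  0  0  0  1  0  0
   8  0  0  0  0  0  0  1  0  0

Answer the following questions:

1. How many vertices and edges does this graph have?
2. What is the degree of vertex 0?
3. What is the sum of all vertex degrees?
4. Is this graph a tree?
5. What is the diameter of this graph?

Count: 9 vertices, 10 edges.
Vertex 0 has neighbors [1], degree = 1.
Handshaking lemma: 2 * 10 = 20.
A tree on 9 vertices has 8 edges. This graph has 10 edges (2 extra). Not a tree.
Diameter (longest shortest path) = 4.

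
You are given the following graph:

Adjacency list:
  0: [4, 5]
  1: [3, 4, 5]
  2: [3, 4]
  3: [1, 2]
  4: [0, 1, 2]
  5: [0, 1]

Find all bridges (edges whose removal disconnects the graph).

No bridges found. The graph is 2-edge-connected (no single edge removal disconnects it).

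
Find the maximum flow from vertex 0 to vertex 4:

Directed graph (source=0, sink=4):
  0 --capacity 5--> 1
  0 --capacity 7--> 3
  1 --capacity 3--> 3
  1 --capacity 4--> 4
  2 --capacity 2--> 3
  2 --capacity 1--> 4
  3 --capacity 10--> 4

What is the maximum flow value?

Computing max flow:
  Flow on (0->1): 5/5
  Flow on (0->3): 7/7
  Flow on (1->3): 1/3
  Flow on (1->4): 4/4
  Flow on (3->4): 8/10
Maximum flow = 12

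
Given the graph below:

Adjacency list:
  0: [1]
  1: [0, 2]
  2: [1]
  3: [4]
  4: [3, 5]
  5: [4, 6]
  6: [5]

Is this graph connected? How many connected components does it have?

Checking connectivity: the graph has 2 connected component(s).
Components: [[0, 1, 2], [3, 4, 5, 6]]. The graph is NOT connected.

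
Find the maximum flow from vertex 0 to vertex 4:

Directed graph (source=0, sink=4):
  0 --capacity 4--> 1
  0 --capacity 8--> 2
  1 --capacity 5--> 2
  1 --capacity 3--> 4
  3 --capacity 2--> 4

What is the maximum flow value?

Computing max flow:
  Flow on (0->1): 3/4
  Flow on (1->4): 3/3
Maximum flow = 3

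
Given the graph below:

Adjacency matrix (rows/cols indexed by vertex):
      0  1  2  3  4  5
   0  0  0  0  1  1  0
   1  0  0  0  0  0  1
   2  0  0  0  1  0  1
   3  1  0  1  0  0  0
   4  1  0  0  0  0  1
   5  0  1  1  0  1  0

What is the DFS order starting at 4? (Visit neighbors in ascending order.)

DFS from vertex 4 (neighbors processed in ascending order):
Visit order: 4, 0, 3, 2, 5, 1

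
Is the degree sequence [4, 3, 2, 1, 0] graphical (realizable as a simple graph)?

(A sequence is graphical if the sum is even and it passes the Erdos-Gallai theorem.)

Sum of degrees = 10. Sum is even but fails Erdos-Gallai. The sequence is NOT graphical.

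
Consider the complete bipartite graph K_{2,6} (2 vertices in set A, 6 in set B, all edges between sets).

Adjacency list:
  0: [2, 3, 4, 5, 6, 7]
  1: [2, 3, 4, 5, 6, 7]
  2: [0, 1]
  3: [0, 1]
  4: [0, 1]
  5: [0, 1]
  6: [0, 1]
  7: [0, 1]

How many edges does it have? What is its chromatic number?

K_{2,6} has 2 * 6 = 12 edges.
Bipartite graphs have chromatic number 2 (color each partition differently).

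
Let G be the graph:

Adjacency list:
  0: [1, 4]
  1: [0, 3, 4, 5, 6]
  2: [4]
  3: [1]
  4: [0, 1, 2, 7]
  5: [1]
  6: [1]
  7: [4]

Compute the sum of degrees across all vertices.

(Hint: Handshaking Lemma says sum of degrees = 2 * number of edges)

Count edges: 8 edges.
By Handshaking Lemma: sum of degrees = 2 * 8 = 16.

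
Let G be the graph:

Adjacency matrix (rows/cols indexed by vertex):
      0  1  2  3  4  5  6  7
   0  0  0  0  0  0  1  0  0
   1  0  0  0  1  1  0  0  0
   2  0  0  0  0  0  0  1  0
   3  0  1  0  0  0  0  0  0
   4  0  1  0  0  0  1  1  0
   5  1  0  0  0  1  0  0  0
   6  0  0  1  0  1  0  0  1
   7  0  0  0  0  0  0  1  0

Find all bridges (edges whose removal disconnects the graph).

A bridge is an edge whose removal increases the number of connected components.
Bridges found: (0,5), (1,3), (1,4), (2,6), (4,5), (4,6), (6,7)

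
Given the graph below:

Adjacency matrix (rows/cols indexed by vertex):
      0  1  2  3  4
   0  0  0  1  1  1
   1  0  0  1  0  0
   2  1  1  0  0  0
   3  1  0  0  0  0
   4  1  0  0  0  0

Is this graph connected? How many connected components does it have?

Checking connectivity: the graph has 1 connected component(s).
All vertices are reachable from each other. The graph IS connected.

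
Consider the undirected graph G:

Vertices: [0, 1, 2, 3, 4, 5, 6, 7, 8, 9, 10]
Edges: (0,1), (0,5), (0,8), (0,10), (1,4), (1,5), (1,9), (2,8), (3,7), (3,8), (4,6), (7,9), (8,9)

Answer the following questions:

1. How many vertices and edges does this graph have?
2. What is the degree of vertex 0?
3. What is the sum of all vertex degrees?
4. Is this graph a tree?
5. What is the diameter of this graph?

Count: 11 vertices, 13 edges.
Vertex 0 has neighbors [1, 5, 8, 10], degree = 4.
Handshaking lemma: 2 * 13 = 26.
A tree on 11 vertices has 10 edges. This graph has 13 edges (3 extra). Not a tree.
Diameter (longest shortest path) = 5.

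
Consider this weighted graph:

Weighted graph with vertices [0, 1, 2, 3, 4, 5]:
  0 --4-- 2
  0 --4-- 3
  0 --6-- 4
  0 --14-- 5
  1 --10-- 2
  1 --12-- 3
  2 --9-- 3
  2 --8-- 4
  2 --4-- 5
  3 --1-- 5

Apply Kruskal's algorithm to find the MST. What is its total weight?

Applying Kruskal's algorithm (sort edges by weight, add if no cycle):
  Add (3,5) w=1
  Add (0,2) w=4
  Add (0,3) w=4
  Skip (2,5) w=4 (creates cycle)
  Add (0,4) w=6
  Skip (2,4) w=8 (creates cycle)
  Skip (2,3) w=9 (creates cycle)
  Add (1,2) w=10
  Skip (1,3) w=12 (creates cycle)
  Skip (0,5) w=14 (creates cycle)
MST weight = 25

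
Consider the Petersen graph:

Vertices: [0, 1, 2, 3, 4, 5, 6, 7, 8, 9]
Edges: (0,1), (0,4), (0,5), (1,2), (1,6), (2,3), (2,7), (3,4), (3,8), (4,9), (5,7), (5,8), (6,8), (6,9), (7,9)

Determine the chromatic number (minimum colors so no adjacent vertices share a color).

The Petersen graph contains odd cycles (e.g. the outer 5-cycle), so chi >= 3.
A proper 3-coloring exists (it is a well-known 3-chromatic graph).
Chromatic number = 3.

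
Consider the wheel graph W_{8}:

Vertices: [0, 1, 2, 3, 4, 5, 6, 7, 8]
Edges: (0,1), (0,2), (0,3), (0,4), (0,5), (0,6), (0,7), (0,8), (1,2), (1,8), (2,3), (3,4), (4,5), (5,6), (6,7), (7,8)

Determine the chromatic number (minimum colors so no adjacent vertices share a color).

W_{8} = C_{8} plus a hub adjacent to every cycle vertex.
The outer cycle needs 2 colors (even cycle); the hub is adjacent to all of them so needs a fresh color.
Chromatic number = 2 + 1 = 3.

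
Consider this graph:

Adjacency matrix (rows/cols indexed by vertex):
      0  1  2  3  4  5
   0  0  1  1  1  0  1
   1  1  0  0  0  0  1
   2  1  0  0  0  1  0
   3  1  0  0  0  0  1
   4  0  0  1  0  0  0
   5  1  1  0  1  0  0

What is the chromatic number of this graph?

The graph has a maximum clique of size 3 (lower bound on chromatic number).
A valid 3-coloring: {0: 0, 1: 2, 2: 1, 3: 2, 4: 0, 5: 1}.
Chromatic number = 3.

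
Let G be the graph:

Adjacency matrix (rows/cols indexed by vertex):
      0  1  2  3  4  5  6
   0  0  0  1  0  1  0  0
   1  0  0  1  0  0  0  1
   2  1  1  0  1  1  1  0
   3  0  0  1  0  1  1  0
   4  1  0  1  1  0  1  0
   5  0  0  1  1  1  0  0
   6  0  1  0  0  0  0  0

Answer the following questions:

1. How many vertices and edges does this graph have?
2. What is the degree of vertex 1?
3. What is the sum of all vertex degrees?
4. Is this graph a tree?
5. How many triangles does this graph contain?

Count: 7 vertices, 10 edges.
Vertex 1 has neighbors [2, 6], degree = 2.
Handshaking lemma: 2 * 10 = 20.
A tree on 7 vertices has 6 edges. This graph has 10 edges (4 extra). Not a tree.
Number of triangles = 5.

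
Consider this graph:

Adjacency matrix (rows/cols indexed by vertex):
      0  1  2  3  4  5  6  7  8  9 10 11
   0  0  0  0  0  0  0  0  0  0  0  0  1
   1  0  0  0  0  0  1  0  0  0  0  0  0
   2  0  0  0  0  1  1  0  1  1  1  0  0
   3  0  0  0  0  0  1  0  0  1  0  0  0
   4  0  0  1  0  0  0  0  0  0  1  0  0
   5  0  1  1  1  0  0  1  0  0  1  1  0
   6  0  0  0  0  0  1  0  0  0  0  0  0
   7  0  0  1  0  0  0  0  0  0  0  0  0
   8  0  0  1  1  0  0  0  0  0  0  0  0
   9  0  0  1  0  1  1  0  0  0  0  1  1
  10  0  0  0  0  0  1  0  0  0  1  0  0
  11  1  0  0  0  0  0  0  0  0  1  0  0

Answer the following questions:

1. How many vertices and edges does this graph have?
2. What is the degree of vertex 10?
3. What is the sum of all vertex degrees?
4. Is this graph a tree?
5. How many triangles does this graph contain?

Count: 12 vertices, 15 edges.
Vertex 10 has neighbors [5, 9], degree = 2.
Handshaking lemma: 2 * 15 = 30.
A tree on 12 vertices has 11 edges. This graph has 15 edges (4 extra). Not a tree.
Number of triangles = 3.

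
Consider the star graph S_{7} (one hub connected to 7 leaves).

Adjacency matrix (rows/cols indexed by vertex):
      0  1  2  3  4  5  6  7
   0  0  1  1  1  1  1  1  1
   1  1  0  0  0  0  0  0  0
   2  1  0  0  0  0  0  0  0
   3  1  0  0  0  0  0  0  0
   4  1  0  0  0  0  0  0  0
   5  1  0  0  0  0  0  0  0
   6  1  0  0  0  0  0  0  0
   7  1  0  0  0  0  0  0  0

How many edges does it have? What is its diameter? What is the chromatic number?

Star graph S_{7}: the hub connects to all 7 leaves.
Edges = 7.
Diameter = 2 (any leaf to hub is 1, leaf to leaf through hub is 2).
Star graphs are bipartite (hub vs leaves), so chromatic number = 2.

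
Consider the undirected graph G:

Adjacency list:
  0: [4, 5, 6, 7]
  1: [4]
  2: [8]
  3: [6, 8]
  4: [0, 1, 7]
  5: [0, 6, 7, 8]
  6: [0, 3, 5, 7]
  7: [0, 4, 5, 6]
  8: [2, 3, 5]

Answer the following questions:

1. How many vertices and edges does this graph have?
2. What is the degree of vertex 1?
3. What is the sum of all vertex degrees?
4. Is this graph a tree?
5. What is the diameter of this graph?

Count: 9 vertices, 13 edges.
Vertex 1 has neighbors [4], degree = 1.
Handshaking lemma: 2 * 13 = 26.
A tree on 9 vertices has 8 edges. This graph has 13 edges (5 extra). Not a tree.
Diameter (longest shortest path) = 5.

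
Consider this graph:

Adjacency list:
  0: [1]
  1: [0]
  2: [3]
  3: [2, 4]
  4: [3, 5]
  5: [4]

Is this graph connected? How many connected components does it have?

Checking connectivity: the graph has 2 connected component(s).
Components: [[0, 1], [2, 3, 4, 5]]. The graph is NOT connected.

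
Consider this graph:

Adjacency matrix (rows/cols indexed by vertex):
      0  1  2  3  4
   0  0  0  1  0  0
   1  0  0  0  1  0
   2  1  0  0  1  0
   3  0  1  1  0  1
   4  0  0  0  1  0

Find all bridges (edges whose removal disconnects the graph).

A bridge is an edge whose removal increases the number of connected components.
Bridges found: (0,2), (1,3), (2,3), (3,4)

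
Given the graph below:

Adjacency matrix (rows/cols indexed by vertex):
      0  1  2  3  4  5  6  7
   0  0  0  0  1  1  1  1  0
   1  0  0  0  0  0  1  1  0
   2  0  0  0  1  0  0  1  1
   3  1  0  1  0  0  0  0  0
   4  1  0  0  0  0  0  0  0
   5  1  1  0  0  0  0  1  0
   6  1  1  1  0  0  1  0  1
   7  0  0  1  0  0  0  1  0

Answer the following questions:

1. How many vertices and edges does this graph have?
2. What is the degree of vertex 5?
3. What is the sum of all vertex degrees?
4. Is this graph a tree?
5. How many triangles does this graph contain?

Count: 8 vertices, 11 edges.
Vertex 5 has neighbors [0, 1, 6], degree = 3.
Handshaking lemma: 2 * 11 = 22.
A tree on 8 vertices has 7 edges. This graph has 11 edges (4 extra). Not a tree.
Number of triangles = 3.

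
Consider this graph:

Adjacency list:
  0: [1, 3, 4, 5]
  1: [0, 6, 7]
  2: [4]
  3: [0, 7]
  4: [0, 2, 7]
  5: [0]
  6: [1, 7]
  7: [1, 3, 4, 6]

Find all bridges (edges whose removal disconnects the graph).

A bridge is an edge whose removal increases the number of connected components.
Bridges found: (0,5), (2,4)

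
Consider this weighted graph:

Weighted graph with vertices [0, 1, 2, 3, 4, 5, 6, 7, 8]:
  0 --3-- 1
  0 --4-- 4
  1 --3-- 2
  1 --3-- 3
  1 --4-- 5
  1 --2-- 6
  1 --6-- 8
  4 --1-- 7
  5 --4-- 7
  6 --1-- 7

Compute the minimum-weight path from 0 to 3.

Using Dijkstra's algorithm from vertex 0:
Shortest path: 0 -> 1 -> 3
Total weight: 3 + 3 = 6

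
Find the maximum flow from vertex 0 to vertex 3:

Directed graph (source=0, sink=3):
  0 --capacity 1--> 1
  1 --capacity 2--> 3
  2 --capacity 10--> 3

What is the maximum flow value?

Computing max flow:
  Flow on (0->1): 1/1
  Flow on (1->3): 1/2
Maximum flow = 1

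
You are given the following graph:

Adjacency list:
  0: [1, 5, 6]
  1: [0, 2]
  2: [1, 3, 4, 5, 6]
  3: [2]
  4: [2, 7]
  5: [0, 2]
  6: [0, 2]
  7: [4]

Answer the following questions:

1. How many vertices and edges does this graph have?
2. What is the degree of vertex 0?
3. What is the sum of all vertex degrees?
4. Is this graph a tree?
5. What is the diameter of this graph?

Count: 8 vertices, 9 edges.
Vertex 0 has neighbors [1, 5, 6], degree = 3.
Handshaking lemma: 2 * 9 = 18.
A tree on 8 vertices has 7 edges. This graph has 9 edges (2 extra). Not a tree.
Diameter (longest shortest path) = 4.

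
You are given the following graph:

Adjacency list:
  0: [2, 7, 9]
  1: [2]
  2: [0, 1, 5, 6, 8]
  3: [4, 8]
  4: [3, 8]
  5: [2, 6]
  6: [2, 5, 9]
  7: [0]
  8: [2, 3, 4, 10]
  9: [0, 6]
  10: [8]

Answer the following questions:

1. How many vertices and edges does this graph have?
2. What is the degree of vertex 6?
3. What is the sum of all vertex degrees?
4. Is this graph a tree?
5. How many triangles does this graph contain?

Count: 11 vertices, 13 edges.
Vertex 6 has neighbors [2, 5, 9], degree = 3.
Handshaking lemma: 2 * 13 = 26.
A tree on 11 vertices has 10 edges. This graph has 13 edges (3 extra). Not a tree.
Number of triangles = 2.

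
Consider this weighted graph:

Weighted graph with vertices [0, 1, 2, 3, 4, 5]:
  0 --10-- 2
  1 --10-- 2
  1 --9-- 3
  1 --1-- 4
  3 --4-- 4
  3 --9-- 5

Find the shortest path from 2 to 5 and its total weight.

Using Dijkstra's algorithm from vertex 2:
Shortest path: 2 -> 1 -> 4 -> 3 -> 5
Total weight: 10 + 1 + 4 + 9 = 24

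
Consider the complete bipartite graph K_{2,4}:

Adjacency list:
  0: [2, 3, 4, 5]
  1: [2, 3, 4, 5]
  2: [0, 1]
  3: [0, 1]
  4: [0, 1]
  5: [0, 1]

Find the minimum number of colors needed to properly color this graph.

K_{2,4} is bipartite: vertices split into two independent sets of size 2 and 4.
Color one set 0, the other 1. No adjacent vertices share a color.
Chromatic number = 2.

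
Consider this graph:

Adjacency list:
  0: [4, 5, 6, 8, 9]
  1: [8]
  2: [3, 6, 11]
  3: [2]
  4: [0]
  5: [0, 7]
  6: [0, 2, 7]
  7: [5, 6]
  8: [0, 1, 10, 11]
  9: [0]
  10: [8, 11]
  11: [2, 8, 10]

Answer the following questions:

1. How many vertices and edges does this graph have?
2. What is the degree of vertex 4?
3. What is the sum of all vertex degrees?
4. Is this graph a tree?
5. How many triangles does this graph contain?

Count: 12 vertices, 14 edges.
Vertex 4 has neighbors [0], degree = 1.
Handshaking lemma: 2 * 14 = 28.
A tree on 12 vertices has 11 edges. This graph has 14 edges (3 extra). Not a tree.
Number of triangles = 1.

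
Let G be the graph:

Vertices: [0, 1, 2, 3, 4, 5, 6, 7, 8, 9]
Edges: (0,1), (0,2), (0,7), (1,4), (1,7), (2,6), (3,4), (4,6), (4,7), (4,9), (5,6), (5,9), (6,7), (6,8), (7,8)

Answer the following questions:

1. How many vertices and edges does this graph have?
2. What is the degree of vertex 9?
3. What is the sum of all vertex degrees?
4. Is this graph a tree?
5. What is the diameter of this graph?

Count: 10 vertices, 15 edges.
Vertex 9 has neighbors [4, 5], degree = 2.
Handshaking lemma: 2 * 15 = 30.
A tree on 10 vertices has 9 edges. This graph has 15 edges (6 extra). Not a tree.
Diameter (longest shortest path) = 3.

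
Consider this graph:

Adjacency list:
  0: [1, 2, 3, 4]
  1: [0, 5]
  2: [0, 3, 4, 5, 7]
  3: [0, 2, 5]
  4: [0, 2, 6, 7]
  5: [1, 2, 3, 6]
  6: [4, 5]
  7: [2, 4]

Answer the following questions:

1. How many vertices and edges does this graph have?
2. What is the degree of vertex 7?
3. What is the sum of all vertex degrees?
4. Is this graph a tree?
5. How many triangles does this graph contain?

Count: 8 vertices, 13 edges.
Vertex 7 has neighbors [2, 4], degree = 2.
Handshaking lemma: 2 * 13 = 26.
A tree on 8 vertices has 7 edges. This graph has 13 edges (6 extra). Not a tree.
Number of triangles = 4.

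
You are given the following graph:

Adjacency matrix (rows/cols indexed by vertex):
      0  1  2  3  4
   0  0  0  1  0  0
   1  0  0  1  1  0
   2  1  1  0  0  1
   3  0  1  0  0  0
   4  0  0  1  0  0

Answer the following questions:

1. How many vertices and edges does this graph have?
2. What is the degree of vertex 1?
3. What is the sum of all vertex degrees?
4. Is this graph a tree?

Count: 5 vertices, 4 edges.
Vertex 1 has neighbors [2, 3], degree = 2.
Handshaking lemma: 2 * 4 = 8.
A graph is a tree iff it is connected and has exactly n-1 edges. This graph is connected (all 5 vertices in one component) and has 5-1 = 4 edges. It is a tree.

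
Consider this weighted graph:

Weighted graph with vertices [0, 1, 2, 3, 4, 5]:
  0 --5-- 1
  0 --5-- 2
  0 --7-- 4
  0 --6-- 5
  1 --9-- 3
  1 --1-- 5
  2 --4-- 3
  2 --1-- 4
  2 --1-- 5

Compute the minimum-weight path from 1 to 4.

Using Dijkstra's algorithm from vertex 1:
Shortest path: 1 -> 5 -> 2 -> 4
Total weight: 1 + 1 + 1 = 3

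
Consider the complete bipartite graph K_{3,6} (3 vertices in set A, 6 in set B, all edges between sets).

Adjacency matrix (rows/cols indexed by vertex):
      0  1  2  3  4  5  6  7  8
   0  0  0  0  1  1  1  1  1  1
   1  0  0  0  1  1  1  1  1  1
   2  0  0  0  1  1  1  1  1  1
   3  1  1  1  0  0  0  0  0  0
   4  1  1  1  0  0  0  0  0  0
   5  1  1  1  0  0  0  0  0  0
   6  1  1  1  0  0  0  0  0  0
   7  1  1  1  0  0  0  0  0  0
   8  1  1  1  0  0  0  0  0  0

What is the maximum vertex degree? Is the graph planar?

Set-A vertices have degree 6; set-B vertices have degree 3. Maximum degree = max(3,6) = 6.
K_{3,6} contains K_{3,3} as a subgraph (since both sides have >= 3 vertices); by Kuratowski's theorem it is not planar.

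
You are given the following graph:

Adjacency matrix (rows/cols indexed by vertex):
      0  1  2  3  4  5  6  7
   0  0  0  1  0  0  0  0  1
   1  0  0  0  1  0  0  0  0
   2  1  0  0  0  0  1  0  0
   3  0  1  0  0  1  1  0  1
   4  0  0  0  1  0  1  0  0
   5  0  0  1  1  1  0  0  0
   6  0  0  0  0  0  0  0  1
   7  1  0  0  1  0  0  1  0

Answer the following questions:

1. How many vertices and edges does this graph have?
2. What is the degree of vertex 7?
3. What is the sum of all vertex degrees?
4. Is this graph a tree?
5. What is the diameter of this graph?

Count: 8 vertices, 9 edges.
Vertex 7 has neighbors [0, 3, 6], degree = 3.
Handshaking lemma: 2 * 9 = 18.
A tree on 8 vertices has 7 edges. This graph has 9 edges (2 extra). Not a tree.
Diameter (longest shortest path) = 3.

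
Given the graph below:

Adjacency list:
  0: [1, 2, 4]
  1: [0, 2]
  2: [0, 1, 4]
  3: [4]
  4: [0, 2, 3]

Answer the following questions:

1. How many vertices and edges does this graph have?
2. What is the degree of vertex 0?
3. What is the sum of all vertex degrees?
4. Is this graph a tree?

Count: 5 vertices, 6 edges.
Vertex 0 has neighbors [1, 2, 4], degree = 3.
Handshaking lemma: 2 * 6 = 12.
A tree on 5 vertices has 4 edges. This graph has 6 edges (2 extra). Not a tree.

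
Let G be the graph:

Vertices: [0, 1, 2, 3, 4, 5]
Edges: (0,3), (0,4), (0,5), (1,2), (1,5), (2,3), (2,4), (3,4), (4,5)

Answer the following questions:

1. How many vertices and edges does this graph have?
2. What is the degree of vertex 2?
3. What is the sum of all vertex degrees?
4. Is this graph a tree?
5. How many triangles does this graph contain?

Count: 6 vertices, 9 edges.
Vertex 2 has neighbors [1, 3, 4], degree = 3.
Handshaking lemma: 2 * 9 = 18.
A tree on 6 vertices has 5 edges. This graph has 9 edges (4 extra). Not a tree.
Number of triangles = 3.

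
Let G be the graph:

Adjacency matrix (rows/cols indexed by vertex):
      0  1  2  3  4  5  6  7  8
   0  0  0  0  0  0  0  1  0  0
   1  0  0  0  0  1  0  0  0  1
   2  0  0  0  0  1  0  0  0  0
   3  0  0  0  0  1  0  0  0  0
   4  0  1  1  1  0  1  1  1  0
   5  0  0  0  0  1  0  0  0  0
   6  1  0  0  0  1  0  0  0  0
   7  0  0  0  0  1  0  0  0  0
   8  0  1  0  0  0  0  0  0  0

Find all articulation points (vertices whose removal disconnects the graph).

An articulation point is a vertex whose removal disconnects the graph.
Articulation points: [1, 4, 6]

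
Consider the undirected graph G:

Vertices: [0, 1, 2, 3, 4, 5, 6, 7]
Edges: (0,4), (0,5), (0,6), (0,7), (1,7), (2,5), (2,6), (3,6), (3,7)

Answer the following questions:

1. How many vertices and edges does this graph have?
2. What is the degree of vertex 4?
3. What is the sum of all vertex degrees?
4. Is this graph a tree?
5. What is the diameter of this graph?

Count: 8 vertices, 9 edges.
Vertex 4 has neighbors [0], degree = 1.
Handshaking lemma: 2 * 9 = 18.
A tree on 8 vertices has 7 edges. This graph has 9 edges (2 extra). Not a tree.
Diameter (longest shortest path) = 4.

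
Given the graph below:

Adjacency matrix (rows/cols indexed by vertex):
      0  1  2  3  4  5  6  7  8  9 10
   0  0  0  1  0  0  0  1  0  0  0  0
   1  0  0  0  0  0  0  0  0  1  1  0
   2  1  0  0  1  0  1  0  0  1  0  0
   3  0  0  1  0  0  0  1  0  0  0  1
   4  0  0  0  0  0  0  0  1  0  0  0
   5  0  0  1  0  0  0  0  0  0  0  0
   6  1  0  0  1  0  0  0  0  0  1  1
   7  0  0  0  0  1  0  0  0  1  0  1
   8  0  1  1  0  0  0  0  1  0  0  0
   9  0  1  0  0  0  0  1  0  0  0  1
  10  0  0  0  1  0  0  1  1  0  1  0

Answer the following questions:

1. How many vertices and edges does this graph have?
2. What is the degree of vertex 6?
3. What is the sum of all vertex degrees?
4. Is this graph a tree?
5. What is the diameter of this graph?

Count: 11 vertices, 15 edges.
Vertex 6 has neighbors [0, 3, 9, 10], degree = 4.
Handshaking lemma: 2 * 15 = 30.
A tree on 11 vertices has 10 edges. This graph has 15 edges (5 extra). Not a tree.
Diameter (longest shortest path) = 4.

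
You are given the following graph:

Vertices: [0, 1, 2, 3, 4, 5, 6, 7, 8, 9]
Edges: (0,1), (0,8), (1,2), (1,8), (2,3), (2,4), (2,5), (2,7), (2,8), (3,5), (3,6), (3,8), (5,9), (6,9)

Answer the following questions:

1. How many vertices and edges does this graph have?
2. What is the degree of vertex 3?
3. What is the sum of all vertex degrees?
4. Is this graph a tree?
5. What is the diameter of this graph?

Count: 10 vertices, 14 edges.
Vertex 3 has neighbors [2, 5, 6, 8], degree = 4.
Handshaking lemma: 2 * 14 = 28.
A tree on 10 vertices has 9 edges. This graph has 14 edges (5 extra). Not a tree.
Diameter (longest shortest path) = 4.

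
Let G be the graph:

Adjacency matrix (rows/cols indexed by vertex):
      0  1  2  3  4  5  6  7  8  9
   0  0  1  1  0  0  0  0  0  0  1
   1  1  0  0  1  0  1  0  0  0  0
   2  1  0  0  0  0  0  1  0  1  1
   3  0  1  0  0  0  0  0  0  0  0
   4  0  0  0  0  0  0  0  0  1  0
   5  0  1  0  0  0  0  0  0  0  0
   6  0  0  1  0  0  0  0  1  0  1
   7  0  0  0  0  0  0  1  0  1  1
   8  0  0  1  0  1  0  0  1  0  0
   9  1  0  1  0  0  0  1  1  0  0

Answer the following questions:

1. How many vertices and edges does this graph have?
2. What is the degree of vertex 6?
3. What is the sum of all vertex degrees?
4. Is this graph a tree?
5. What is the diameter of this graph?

Count: 10 vertices, 13 edges.
Vertex 6 has neighbors [2, 7, 9], degree = 3.
Handshaking lemma: 2 * 13 = 26.
A tree on 10 vertices has 9 edges. This graph has 13 edges (4 extra). Not a tree.
Diameter (longest shortest path) = 5.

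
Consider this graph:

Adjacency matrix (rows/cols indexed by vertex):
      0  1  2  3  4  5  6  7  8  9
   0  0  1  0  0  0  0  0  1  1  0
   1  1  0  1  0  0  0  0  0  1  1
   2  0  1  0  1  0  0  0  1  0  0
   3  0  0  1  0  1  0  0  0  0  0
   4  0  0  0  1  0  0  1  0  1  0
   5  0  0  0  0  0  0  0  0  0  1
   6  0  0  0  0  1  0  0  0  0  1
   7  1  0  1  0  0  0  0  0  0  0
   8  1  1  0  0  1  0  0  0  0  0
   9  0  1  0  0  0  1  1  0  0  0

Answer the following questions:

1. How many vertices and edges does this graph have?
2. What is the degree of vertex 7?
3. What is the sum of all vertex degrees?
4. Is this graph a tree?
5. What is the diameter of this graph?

Count: 10 vertices, 13 edges.
Vertex 7 has neighbors [0, 2], degree = 2.
Handshaking lemma: 2 * 13 = 26.
A tree on 10 vertices has 9 edges. This graph has 13 edges (4 extra). Not a tree.
Diameter (longest shortest path) = 4.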